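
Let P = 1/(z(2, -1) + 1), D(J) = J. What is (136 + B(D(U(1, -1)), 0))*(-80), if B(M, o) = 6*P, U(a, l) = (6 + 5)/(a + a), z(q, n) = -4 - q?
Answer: -10784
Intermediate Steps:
U(a, l) = 11/(2*a) (U(a, l) = 11/((2*a)) = 11*(1/(2*a)) = 11/(2*a))
P = -⅕ (P = 1/((-4 - 1*2) + 1) = 1/((-4 - 2) + 1) = 1/(-6 + 1) = 1/(-5) = -⅕ ≈ -0.20000)
B(M, o) = -6/5 (B(M, o) = 6*(-⅕) = -6/5)
(136 + B(D(U(1, -1)), 0))*(-80) = (136 - 6/5)*(-80) = (674/5)*(-80) = -10784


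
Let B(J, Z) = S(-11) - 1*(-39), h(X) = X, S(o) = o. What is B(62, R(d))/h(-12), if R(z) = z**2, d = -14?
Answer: -7/3 ≈ -2.3333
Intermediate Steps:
B(J, Z) = 28 (B(J, Z) = -11 - 1*(-39) = -11 + 39 = 28)
B(62, R(d))/h(-12) = 28/(-12) = 28*(-1/12) = -7/3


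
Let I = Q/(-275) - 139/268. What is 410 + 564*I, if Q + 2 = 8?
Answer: 1937797/18425 ≈ 105.17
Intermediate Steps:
Q = 6 (Q = -2 + 8 = 6)
I = -39833/73700 (I = 6/(-275) - 139/268 = 6*(-1/275) - 139*1/268 = -6/275 - 139/268 = -39833/73700 ≈ -0.54047)
410 + 564*I = 410 + 564*(-39833/73700) = 410 - 5616453/18425 = 1937797/18425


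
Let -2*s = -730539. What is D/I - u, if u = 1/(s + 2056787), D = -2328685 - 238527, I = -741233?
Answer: 12435863540490/3590616411329 ≈ 3.4634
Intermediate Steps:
s = 730539/2 (s = -½*(-730539) = 730539/2 ≈ 3.6527e+5)
D = -2567212
u = 2/4844113 (u = 1/(730539/2 + 2056787) = 1/(4844113/2) = 2/4844113 ≈ 4.1287e-7)
D/I - u = -2567212/(-741233) - 1*2/4844113 = -2567212*(-1/741233) - 2/4844113 = 2567212/741233 - 2/4844113 = 12435863540490/3590616411329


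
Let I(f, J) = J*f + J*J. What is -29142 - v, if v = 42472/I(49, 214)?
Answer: -820106258/28141 ≈ -29143.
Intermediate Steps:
I(f, J) = J**2 + J*f (I(f, J) = J*f + J**2 = J**2 + J*f)
v = 21236/28141 (v = 42472/((214*(214 + 49))) = 42472/((214*263)) = 42472/56282 = 42472*(1/56282) = 21236/28141 ≈ 0.75463)
-29142 - v = -29142 - 1*21236/28141 = -29142 - 21236/28141 = -820106258/28141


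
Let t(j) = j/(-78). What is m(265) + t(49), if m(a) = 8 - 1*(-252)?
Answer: 20231/78 ≈ 259.37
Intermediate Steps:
m(a) = 260 (m(a) = 8 + 252 = 260)
t(j) = -j/78 (t(j) = j*(-1/78) = -j/78)
m(265) + t(49) = 260 - 1/78*49 = 260 - 49/78 = 20231/78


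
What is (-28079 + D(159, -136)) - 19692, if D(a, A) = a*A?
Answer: -69395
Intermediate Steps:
D(a, A) = A*a
(-28079 + D(159, -136)) - 19692 = (-28079 - 136*159) - 19692 = (-28079 - 21624) - 19692 = -49703 - 19692 = -69395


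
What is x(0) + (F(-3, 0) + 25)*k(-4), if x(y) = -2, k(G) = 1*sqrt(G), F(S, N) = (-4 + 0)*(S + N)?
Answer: -2 + 74*I ≈ -2.0 + 74.0*I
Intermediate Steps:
F(S, N) = -4*N - 4*S (F(S, N) = -4*(N + S) = -4*N - 4*S)
k(G) = sqrt(G)
x(0) + (F(-3, 0) + 25)*k(-4) = -2 + ((-4*0 - 4*(-3)) + 25)*sqrt(-4) = -2 + ((0 + 12) + 25)*(2*I) = -2 + (12 + 25)*(2*I) = -2 + 37*(2*I) = -2 + 74*I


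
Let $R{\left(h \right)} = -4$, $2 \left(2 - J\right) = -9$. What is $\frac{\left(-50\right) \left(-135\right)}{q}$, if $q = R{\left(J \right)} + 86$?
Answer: $\frac{3375}{41} \approx 82.317$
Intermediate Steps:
$J = \frac{13}{2}$ ($J = 2 - - \frac{9}{2} = 2 + \frac{9}{2} = \frac{13}{2} \approx 6.5$)
$q = 82$ ($q = -4 + 86 = 82$)
$\frac{\left(-50\right) \left(-135\right)}{q} = \frac{\left(-50\right) \left(-135\right)}{82} = 6750 \cdot \frac{1}{82} = \frac{3375}{41}$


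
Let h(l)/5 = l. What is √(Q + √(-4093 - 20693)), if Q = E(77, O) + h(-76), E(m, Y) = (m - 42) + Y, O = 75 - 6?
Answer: √(-276 + 27*I*√34) ≈ 4.5686 + 17.23*I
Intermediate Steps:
h(l) = 5*l
O = 69
E(m, Y) = -42 + Y + m (E(m, Y) = (-42 + m) + Y = -42 + Y + m)
Q = -276 (Q = (-42 + 69 + 77) + 5*(-76) = 104 - 380 = -276)
√(Q + √(-4093 - 20693)) = √(-276 + √(-4093 - 20693)) = √(-276 + √(-24786)) = √(-276 + 27*I*√34)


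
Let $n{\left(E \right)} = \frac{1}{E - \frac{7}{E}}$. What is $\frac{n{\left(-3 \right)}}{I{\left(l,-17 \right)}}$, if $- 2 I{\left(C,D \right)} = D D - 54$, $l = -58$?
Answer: $\frac{3}{235} \approx 0.012766$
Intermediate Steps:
$I{\left(C,D \right)} = 27 - \frac{D^{2}}{2}$ ($I{\left(C,D \right)} = - \frac{D D - 54}{2} = - \frac{D^{2} - 54}{2} = - \frac{-54 + D^{2}}{2} = 27 - \frac{D^{2}}{2}$)
$\frac{n{\left(-3 \right)}}{I{\left(l,-17 \right)}} = \frac{\left(-3\right) \frac{1}{-7 + \left(-3\right)^{2}}}{27 - \frac{\left(-17\right)^{2}}{2}} = \frac{\left(-3\right) \frac{1}{-7 + 9}}{27 - \frac{289}{2}} = \frac{\left(-3\right) \frac{1}{2}}{27 - \frac{289}{2}} = \frac{\left(-3\right) \frac{1}{2}}{- \frac{235}{2}} = \left(- \frac{3}{2}\right) \left(- \frac{2}{235}\right) = \frac{3}{235}$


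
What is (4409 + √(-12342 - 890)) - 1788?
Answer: 2621 + 4*I*√827 ≈ 2621.0 + 115.03*I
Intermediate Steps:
(4409 + √(-12342 - 890)) - 1788 = (4409 + √(-13232)) - 1788 = (4409 + 4*I*√827) - 1788 = 2621 + 4*I*√827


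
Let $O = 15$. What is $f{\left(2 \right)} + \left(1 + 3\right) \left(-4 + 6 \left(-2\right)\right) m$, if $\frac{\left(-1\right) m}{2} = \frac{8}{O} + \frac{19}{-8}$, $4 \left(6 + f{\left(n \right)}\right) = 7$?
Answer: $- \frac{14399}{60} \approx -239.98$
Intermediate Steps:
$f{\left(n \right)} = - \frac{17}{4}$ ($f{\left(n \right)} = -6 + \frac{1}{4} \cdot 7 = -6 + \frac{7}{4} = - \frac{17}{4}$)
$m = \frac{221}{60}$ ($m = - 2 \left(\frac{8}{15} + \frac{19}{-8}\right) = - 2 \left(8 \cdot \frac{1}{15} + 19 \left(- \frac{1}{8}\right)\right) = - 2 \left(\frac{8}{15} - \frac{19}{8}\right) = \left(-2\right) \left(- \frac{221}{120}\right) = \frac{221}{60} \approx 3.6833$)
$f{\left(2 \right)} + \left(1 + 3\right) \left(-4 + 6 \left(-2\right)\right) m = - \frac{17}{4} + \left(1 + 3\right) \left(-4 + 6 \left(-2\right)\right) \frac{221}{60} = - \frac{17}{4} + 4 \left(-4 - 12\right) \frac{221}{60} = - \frac{17}{4} + 4 \left(-16\right) \frac{221}{60} = - \frac{17}{4} - \frac{3536}{15} = - \frac{14399}{60}$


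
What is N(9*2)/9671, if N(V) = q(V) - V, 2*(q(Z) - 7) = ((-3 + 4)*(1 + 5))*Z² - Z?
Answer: 952/9671 ≈ 0.098439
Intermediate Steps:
q(Z) = 7 + 3*Z² - Z/2 (q(Z) = 7 + (((-3 + 4)*(1 + 5))*Z² - Z)/2 = 7 + ((1*6)*Z² - Z)/2 = 7 + (6*Z² - Z)/2 = 7 + (-Z + 6*Z²)/2 = 7 + (3*Z² - Z/2) = 7 + 3*Z² - Z/2)
N(V) = 7 + 3*V² - 3*V/2 (N(V) = (7 + 3*V² - V/2) - V = 7 + 3*V² - 3*V/2)
N(9*2)/9671 = (7 + 3*(9*2)² - 27*2/2)/9671 = (7 + 3*18² - 3/2*18)*(1/9671) = (7 + 3*324 - 27)*(1/9671) = (7 + 972 - 27)*(1/9671) = 952*(1/9671) = 952/9671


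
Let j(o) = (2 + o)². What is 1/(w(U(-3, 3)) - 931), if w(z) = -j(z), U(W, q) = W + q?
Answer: -1/935 ≈ -0.0010695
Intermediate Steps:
w(z) = -(2 + z)²
1/(w(U(-3, 3)) - 931) = 1/(-(2 + (-3 + 3))² - 931) = 1/(-(2 + 0)² - 931) = 1/(-1*2² - 931) = 1/(-1*4 - 931) = 1/(-4 - 931) = 1/(-935) = -1/935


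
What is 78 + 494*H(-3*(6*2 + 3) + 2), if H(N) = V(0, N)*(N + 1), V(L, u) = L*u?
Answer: 78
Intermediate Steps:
H(N) = 0 (H(N) = (0*N)*(N + 1) = 0*(1 + N) = 0)
78 + 494*H(-3*(6*2 + 3) + 2) = 78 + 494*0 = 78 + 0 = 78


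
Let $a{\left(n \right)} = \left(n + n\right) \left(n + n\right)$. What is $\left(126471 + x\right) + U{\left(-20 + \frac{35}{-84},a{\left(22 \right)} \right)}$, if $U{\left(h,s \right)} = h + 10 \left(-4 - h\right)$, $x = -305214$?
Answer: $- \frac{714397}{4} \approx -1.786 \cdot 10^{5}$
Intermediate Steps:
$a{\left(n \right)} = 4 n^{2}$ ($a{\left(n \right)} = 2 n 2 n = 4 n^{2}$)
$U{\left(h,s \right)} = -40 - 9 h$ ($U{\left(h,s \right)} = h - \left(40 + 10 h\right) = -40 - 9 h$)
$\left(126471 + x\right) + U{\left(-20 + \frac{35}{-84},a{\left(22 \right)} \right)} = \left(126471 - 305214\right) - \left(40 + 9 \left(-20 + \frac{35}{-84}\right)\right) = -178743 - \left(40 + 9 \left(-20 + 35 \left(- \frac{1}{84}\right)\right)\right) = -178743 - \left(40 + 9 \left(-20 - \frac{5}{12}\right)\right) = -178743 - - \frac{575}{4} = -178743 + \left(-40 + \frac{735}{4}\right) = -178743 + \frac{575}{4} = - \frac{714397}{4}$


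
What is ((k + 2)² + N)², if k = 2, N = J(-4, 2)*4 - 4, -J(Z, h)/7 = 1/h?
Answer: 4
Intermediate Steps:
J(Z, h) = -7/h
N = -18 (N = -7/2*4 - 4 = -14 - 4 = -18)
((k + 2)² + N)² = ((2 + 2)² - 18)² = (4² - 18)² = (16 - 18)² = (-2)² = 4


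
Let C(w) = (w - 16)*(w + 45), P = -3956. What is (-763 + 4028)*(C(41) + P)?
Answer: -5896590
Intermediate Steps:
C(w) = (-16 + w)*(45 + w)
(-763 + 4028)*(C(41) + P) = (-763 + 4028)*((-720 + 41**2 + 29*41) - 3956) = 3265*((-720 + 1681 + 1189) - 3956) = 3265*(2150 - 3956) = 3265*(-1806) = -5896590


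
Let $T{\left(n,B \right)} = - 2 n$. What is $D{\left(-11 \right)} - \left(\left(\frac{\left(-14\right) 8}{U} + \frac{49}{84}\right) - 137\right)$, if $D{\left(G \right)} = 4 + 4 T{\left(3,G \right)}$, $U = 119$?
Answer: $\frac{23941}{204} \approx 117.36$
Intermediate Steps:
$D{\left(G \right)} = -20$ ($D{\left(G \right)} = 4 + 4 \left(\left(-2\right) 3\right) = 4 + 4 \left(-6\right) = 4 - 24 = -20$)
$D{\left(-11 \right)} - \left(\left(\frac{\left(-14\right) 8}{U} + \frac{49}{84}\right) - 137\right) = -20 - \left(\left(\frac{\left(-14\right) 8}{119} + \frac{49}{84}\right) - 137\right) = -20 - \left(\left(\left(-112\right) \frac{1}{119} + 49 \cdot \frac{1}{84}\right) - 137\right) = -20 - \left(\left(- \frac{16}{17} + \frac{7}{12}\right) - 137\right) = -20 - \left(- \frac{73}{204} - 137\right) = -20 - - \frac{28021}{204} = -20 + \frac{28021}{204} = \frac{23941}{204}$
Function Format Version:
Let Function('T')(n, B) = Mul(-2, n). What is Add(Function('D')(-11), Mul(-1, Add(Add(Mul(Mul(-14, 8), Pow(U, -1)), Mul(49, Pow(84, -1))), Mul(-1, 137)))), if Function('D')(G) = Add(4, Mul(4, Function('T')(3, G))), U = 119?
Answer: Rational(23941, 204) ≈ 117.36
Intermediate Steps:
Function('D')(G) = -20 (Function('D')(G) = Add(4, Mul(4, Mul(-2, 3))) = Add(4, Mul(4, -6)) = Add(4, -24) = -20)
Add(Function('D')(-11), Mul(-1, Add(Add(Mul(Mul(-14, 8), Pow(U, -1)), Mul(49, Pow(84, -1))), Mul(-1, 137)))) = Add(-20, Mul(-1, Add(Add(Mul(Mul(-14, 8), Pow(119, -1)), Mul(49, Pow(84, -1))), Mul(-1, 137)))) = Add(-20, Mul(-1, Add(Add(Mul(-112, Rational(1, 119)), Mul(49, Rational(1, 84))), -137))) = Add(-20, Mul(-1, Add(Add(Rational(-16, 17), Rational(7, 12)), -137))) = Add(-20, Mul(-1, Add(Rational(-73, 204), -137))) = Add(-20, Mul(-1, Rational(-28021, 204))) = Add(-20, Rational(28021, 204)) = Rational(23941, 204)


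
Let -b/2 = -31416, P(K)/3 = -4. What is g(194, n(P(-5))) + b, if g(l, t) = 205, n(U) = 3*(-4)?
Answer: 63037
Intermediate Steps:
P(K) = -12 (P(K) = 3*(-4) = -12)
n(U) = -12
b = 62832 (b = -2*(-31416) = 62832)
g(194, n(P(-5))) + b = 205 + 62832 = 63037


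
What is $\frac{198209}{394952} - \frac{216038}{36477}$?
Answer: $- \frac{78094570483}{14406664104} \approx -5.4207$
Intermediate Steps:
$\frac{198209}{394952} - \frac{216038}{36477} = - \frac{78094570483}{14406664104}$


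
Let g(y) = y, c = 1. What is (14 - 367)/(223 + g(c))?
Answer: -353/224 ≈ -1.5759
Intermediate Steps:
(14 - 367)/(223 + g(c)) = (14 - 367)/(223 + 1) = -353/224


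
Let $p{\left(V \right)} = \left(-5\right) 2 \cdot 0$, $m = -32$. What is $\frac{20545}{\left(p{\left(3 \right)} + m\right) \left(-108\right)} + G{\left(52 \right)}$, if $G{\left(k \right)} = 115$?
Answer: $\frac{417985}{3456} \approx 120.94$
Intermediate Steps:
$p{\left(V \right)} = 0$ ($p{\left(V \right)} = \left(-10\right) 0 = 0$)
$\frac{20545}{\left(p{\left(3 \right)} + m\right) \left(-108\right)} + G{\left(52 \right)} = \frac{20545}{\left(0 - 32\right) \left(-108\right)} + 115 = \frac{20545}{\left(-32\right) \left(-108\right)} + 115 = \frac{20545}{3456} + 115 = \frac{417985}{3456}$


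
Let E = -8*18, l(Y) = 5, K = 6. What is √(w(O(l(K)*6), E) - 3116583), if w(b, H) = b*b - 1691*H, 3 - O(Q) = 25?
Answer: I*√2872595 ≈ 1694.9*I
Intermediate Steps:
E = -144
O(Q) = -22 (O(Q) = 3 - 1*25 = 3 - 25 = -22)
w(b, H) = b² - 1691*H
√(w(O(l(K)*6), E) - 3116583) = √(((-22)² - 1691*(-144)) - 3116583) = √((484 + 243504) - 3116583) = √(243988 - 3116583) = √(-2872595) = I*√2872595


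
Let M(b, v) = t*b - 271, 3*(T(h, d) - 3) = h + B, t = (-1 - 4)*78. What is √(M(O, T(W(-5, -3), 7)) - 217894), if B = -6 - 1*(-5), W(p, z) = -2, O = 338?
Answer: I*√349985 ≈ 591.6*I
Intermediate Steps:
B = -1 (B = -6 + 5 = -1)
t = -390 (t = -5*78 = -390)
T(h, d) = 8/3 + h/3 (T(h, d) = 3 + (h - 1)/3 = 3 + (-1 + h)/3 = 3 + (-⅓ + h/3) = 8/3 + h/3)
M(b, v) = -271 - 390*b (M(b, v) = -390*b - 271 = -271 - 390*b)
√(M(O, T(W(-5, -3), 7)) - 217894) = √((-271 - 390*338) - 217894) = √((-271 - 131820) - 217894) = √(-132091 - 217894) = √(-349985) = I*√349985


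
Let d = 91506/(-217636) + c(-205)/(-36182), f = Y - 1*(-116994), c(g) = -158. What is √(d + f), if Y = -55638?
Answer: √38100137015147695186/24919322 ≈ 247.70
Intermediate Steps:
f = 61356 (f = -55638 - 1*(-116994) = -55638 + 116994 = 61356)
d = -10368619/24919322 (d = 91506/(-217636) - 158/(-36182) = 91506*(-1/217636) - 158*(-1/36182) = -45753/108818 + 1/229 = -10368619/24919322 ≈ -0.41609)
√(d + f) = √(-10368619/24919322 + 61356) = √(1528939552013/24919322) = √38100137015147695186/24919322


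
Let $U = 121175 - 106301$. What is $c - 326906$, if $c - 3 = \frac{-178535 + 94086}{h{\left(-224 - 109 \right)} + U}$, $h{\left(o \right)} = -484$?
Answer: $- \frac{4704218619}{14390} \approx -3.2691 \cdot 10^{5}$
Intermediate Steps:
$U = 14874$ ($U = 121175 - 106301 = 14874$)
$c = - \frac{41279}{14390}$ ($c = 3 + \frac{-178535 + 94086}{-484 + 14874} = 3 - \frac{84449}{14390} = - \frac{41279}{14390} \approx -2.8686$)
$c - 326906 = - \frac{41279}{14390} - 326906 = - \frac{4704218619}{14390}$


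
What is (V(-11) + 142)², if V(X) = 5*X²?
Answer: 558009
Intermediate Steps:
(V(-11) + 142)² = (5*(-11)² + 142)² = (5*121 + 142)² = (605 + 142)² = 747² = 558009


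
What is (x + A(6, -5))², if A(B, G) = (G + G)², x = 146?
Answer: 60516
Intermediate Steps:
A(B, G) = 4*G² (A(B, G) = (2*G)² = 4*G²)
(x + A(6, -5))² = (146 + 4*(-5)²)² = (146 + 4*25)² = (146 + 100)² = 246² = 60516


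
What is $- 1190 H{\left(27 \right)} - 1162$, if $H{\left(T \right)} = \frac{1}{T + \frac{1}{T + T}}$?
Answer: $- \frac{1759618}{1459} \approx -1206.0$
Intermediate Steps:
$H{\left(T \right)} = \frac{1}{T + \frac{1}{2 T}}$
$- 1190 H{\left(27 \right)} - 1162 = - 1190 \cdot 2 \cdot 27 \frac{1}{1 + 2 \cdot 27^{2}} - 1162 = - 1190 \cdot 2 \cdot 27 \frac{1}{1 + 2 \cdot 729} - 1162 = - 1190 \cdot 2 \cdot 27 \frac{1}{1 + 1458} - 1162 = - 1190 \cdot 2 \cdot 27 \cdot \frac{1}{1459} - 1162 = \left(-1190\right) \frac{54}{1459} - 1162 = - \frac{64260}{1459} - 1162 = - \frac{1759618}{1459}$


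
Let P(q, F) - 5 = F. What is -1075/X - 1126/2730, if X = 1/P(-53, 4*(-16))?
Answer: 86574562/1365 ≈ 63425.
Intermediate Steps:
P(q, F) = 5 + F
X = -1/59 (X = 1/(5 + 4*(-16)) = 1/(5 - 64) = 1/(-59) = -1/59 ≈ -0.016949)
-1075/X - 1126/2730 = -1075/(-1/59) - 1126/2730 = -1075*(-59) - 1126*1/2730 = 63425 - 563/1365 = 86574562/1365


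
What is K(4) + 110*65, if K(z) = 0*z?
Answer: 7150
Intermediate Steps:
K(z) = 0
K(4) + 110*65 = 0 + 110*65 = 0 + 7150 = 7150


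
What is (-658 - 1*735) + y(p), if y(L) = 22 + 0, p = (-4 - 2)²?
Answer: -1371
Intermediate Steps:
p = 36 (p = (-6)² = 36)
y(L) = 22
(-658 - 1*735) + y(p) = (-658 - 1*735) + 22 = (-658 - 735) + 22 = -1393 + 22 = -1371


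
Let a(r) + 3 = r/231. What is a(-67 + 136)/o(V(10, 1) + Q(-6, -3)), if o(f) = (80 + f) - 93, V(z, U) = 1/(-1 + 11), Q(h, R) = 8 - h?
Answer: -2080/847 ≈ -2.4557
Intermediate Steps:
a(r) = -3 + r/231
V(z, U) = ⅒ (V(z, U) = 1/10 = ⅒)
o(f) = -13 + f
a(-67 + 136)/o(V(10, 1) + Q(-6, -3)) = (-3 + (-67 + 136)/231)/(-13 + (⅒ + (8 - 1*(-6)))) = (-3 + (1/231)*69)/(-13 + (⅒ + (8 + 6))) = (-3 + 23/77)/(-13 + (⅒ + 14)) = -208/(77*(-13 + 141/10)) = -208/(77*11/10) = -208/77*10/11 = -2080/847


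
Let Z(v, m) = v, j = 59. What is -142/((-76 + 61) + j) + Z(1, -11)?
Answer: -49/22 ≈ -2.2273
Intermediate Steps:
-142/((-76 + 61) + j) + Z(1, -11) = -142/((-76 + 61) + 59) + 1 = -142/(-15 + 59) + 1 = -142/44 + 1 = (1/44)*(-142) + 1 = -71/22 + 1 = -49/22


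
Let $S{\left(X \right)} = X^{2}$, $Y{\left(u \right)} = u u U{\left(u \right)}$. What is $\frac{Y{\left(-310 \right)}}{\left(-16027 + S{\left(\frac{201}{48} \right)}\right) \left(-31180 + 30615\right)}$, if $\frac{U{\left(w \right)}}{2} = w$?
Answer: $- \frac{3050598400}{463121799} \approx -6.587$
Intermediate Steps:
$U{\left(w \right)} = 2 w$
$Y{\left(u \right)} = 2 u^{3}$ ($Y{\left(u \right)} = u u 2 u = u^{2} \cdot 2 u = 2 u^{3}$)
$\frac{Y{\left(-310 \right)}}{\left(-16027 + S{\left(\frac{201}{48} \right)}\right) \left(-31180 + 30615\right)} = \frac{2 \left(-310\right)^{3}}{\left(-16027 + \left(\frac{201}{48}\right)^{2}\right) \left(-31180 + 30615\right)} = \frac{2 \left(-29791000\right)}{\left(-16027 + \left(201 \cdot \frac{1}{48}\right)^{2}\right) \left(-565\right)} = - \frac{59582000}{\left(-16027 + \left(\frac{67}{16}\right)^{2}\right) \left(-565\right)} = - \frac{59582000}{\left(-16027 + \frac{4489}{256}\right) \left(-565\right)} = - \frac{59582000}{\left(- \frac{4098423}{256}\right) \left(-565\right)} = - \frac{59582000}{\frac{2315608995}{256}} = \left(-59582000\right) \frac{256}{2315608995} = - \frac{3050598400}{463121799}$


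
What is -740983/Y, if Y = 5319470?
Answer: -740983/5319470 ≈ -0.13930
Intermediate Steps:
-740983/Y = -740983/5319470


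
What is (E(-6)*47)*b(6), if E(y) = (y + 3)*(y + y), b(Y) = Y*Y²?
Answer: 365472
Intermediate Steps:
b(Y) = Y³
E(y) = 2*y*(3 + y) (E(y) = (3 + y)*(2*y) = 2*y*(3 + y))
(E(-6)*47)*b(6) = ((2*(-6)*(3 - 6))*47)*6³ = ((2*(-6)*(-3))*47)*216 = (36*47)*216 = 1692*216 = 365472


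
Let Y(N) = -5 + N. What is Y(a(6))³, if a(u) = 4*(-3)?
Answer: -4913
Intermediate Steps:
a(u) = -12
Y(a(6))³ = (-5 - 12)³ = (-17)³ = -4913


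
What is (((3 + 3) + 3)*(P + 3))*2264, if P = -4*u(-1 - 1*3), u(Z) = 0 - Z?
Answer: -264888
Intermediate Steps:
u(Z) = -Z
P = -16 (P = -(-4)*(-1 - 1*3) = -(-4)*(-1 - 3) = -(-4)*(-4) = -4*4 = -16)
(((3 + 3) + 3)*(P + 3))*2264 = (((3 + 3) + 3)*(-16 + 3))*2264 = ((6 + 3)*(-13))*2264 = (9*(-13))*2264 = -117*2264 = -264888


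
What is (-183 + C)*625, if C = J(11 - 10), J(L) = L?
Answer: -113750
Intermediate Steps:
C = 1 (C = 11 - 10 = 1)
(-183 + C)*625 = (-183 + 1)*625 = -182*625 = -113750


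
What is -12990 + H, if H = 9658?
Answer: -3332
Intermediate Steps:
-12990 + H = -12990 + 9658 = -3332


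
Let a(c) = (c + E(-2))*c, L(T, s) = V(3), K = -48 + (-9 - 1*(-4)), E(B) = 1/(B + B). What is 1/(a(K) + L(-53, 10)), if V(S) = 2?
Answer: 4/11297 ≈ 0.00035408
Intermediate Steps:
E(B) = 1/(2*B)
K = -53 (K = -48 + (-9 + 4) = -48 - 5 = -53)
L(T, s) = 2
a(c) = c*(-¼ + c) (a(c) = (c + (½)/(-2))*c = (c + (½)*(-½))*c = (c - ¼)*c = (-¼ + c)*c = c*(-¼ + c))
1/(a(K) + L(-53, 10)) = 1/(-53*(-¼ - 53) + 2) = 1/(-53*(-213/4) + 2) = 1/(11289/4 + 2) = 1/(11297/4) = 4/11297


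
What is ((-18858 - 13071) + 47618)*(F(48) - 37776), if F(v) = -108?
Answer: -594362076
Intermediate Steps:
((-18858 - 13071) + 47618)*(F(48) - 37776) = ((-18858 - 13071) + 47618)*(-108 - 37776) = (-31929 + 47618)*(-37884) = 15689*(-37884) = -594362076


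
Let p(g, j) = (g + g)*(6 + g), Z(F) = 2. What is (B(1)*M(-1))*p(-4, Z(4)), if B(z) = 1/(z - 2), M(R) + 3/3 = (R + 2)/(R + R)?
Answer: -24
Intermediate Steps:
M(R) = -1 + (2 + R)/(2*R) (M(R) = -1 + (R + 2)/(R + R) = -1 + (2 + R)/((2*R)) = -1 + (2 + R)*(1/(2*R)) = -1 + (2 + R)/(2*R))
B(z) = 1/(-2 + z)
p(g, j) = 2*g*(6 + g) (p(g, j) = (2*g)*(6 + g) = 2*g*(6 + g))
(B(1)*M(-1))*p(-4, Z(4)) = (((½)*(2 - 1*(-1))/(-1))/(-2 + 1))*(2*(-4)*(6 - 4)) = (((½)*(-1)*(2 + 1))/(-1))*(2*(-4)*2) = -(-1)*3/2*(-16) = -1*(-3/2)*(-16) = (3/2)*(-16) = -24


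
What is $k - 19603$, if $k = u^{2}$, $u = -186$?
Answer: $14993$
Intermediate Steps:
$k = 34596$ ($k = \left(-186\right)^{2} = 34596$)
$k - 19603 = 34596 - 19603 = 14993$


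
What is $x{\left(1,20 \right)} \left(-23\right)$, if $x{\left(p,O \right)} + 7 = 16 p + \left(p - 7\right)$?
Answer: $-69$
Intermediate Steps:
$x{\left(p,O \right)} = -14 + 17 p$ ($x{\left(p,O \right)} = -7 + \left(16 p + \left(p - 7\right)\right) = -7 + \left(16 p + \left(-7 + p\right)\right) = -7 + \left(-7 + 17 p\right) = -14 + 17 p$)
$x{\left(1,20 \right)} \left(-23\right) = \left(-14 + 17 \cdot 1\right) \left(-23\right) = \left(-14 + 17\right) \left(-23\right) = 3 \left(-23\right) = -69$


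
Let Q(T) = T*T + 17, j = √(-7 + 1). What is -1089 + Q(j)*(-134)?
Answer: -2563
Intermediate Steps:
j = I*√6 (j = √(-6) = I*√6 ≈ 2.4495*I)
Q(T) = 17 + T² (Q(T) = T² + 17 = 17 + T²)
-1089 + Q(j)*(-134) = -1089 + (17 + (I*√6)²)*(-134) = -1089 + (17 - 6)*(-134) = -1089 + 11*(-134) = -1089 - 1474 = -2563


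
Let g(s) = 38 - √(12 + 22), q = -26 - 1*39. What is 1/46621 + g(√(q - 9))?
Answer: 1771599/46621 - √34 ≈ 32.169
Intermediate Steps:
q = -65 (q = -26 - 39 = -65)
g(s) = 38 - √34
1/46621 + g(√(q - 9)) = 1/46621 + (38 - √34) = 1771599/46621 - √34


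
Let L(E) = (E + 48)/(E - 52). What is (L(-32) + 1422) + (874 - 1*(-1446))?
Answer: 78578/21 ≈ 3741.8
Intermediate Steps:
L(E) = (48 + E)/(-52 + E)
(L(-32) + 1422) + (874 - 1*(-1446)) = ((48 - 32)/(-52 - 32) + 1422) + (874 - 1*(-1446)) = (16/(-84) + 1422) + (874 + 1446) = (-1/84*16 + 1422) + 2320 = (-4/21 + 1422) + 2320 = 29858/21 + 2320 = 78578/21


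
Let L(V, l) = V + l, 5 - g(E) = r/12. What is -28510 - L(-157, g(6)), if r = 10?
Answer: -170143/6 ≈ -28357.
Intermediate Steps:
g(E) = 25/6 (g(E) = 5 - 10/12 = 5 - 1*⅚ = 5 - ⅚ = 25/6)
-28510 - L(-157, g(6)) = -28510 - (-157 + 25/6) = -28510 - 1*(-917/6) = -28510 + 917/6 = -170143/6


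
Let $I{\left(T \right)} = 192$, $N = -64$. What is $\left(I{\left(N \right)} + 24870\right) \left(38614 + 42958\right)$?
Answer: $2044357464$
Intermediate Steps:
$\left(I{\left(N \right)} + 24870\right) \left(38614 + 42958\right) = \left(192 + 24870\right) \left(38614 + 42958\right) = 25062 \cdot 81572 = 2044357464$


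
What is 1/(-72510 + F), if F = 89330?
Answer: 1/16820 ≈ 5.9453e-5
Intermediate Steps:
1/(-72510 + F) = 1/(-72510 + 89330) = 1/16820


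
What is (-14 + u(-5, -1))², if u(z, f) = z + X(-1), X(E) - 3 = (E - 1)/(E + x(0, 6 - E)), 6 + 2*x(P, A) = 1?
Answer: 11664/49 ≈ 238.04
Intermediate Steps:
x(P, A) = -5/2 (x(P, A) = -3 + (½)*1 = -3 + ½ = -5/2)
X(E) = 3 + (-1 + E)/(-5/2 + E) (X(E) = 3 + (E - 1)/(E - 5/2) = 3 + (-1 + E)/(-5/2 + E))
u(z, f) = 25/7 + z (u(z, f) = z + (-17 + 8*(-1))/(-5 + 2*(-1)) = z + (-17 - 8)/(-5 - 2) = z - 25/(-7) = z - ⅐*(-25) = z + 25/7 = 25/7 + z)
(-14 + u(-5, -1))² = (-14 + (25/7 - 5))² = (-14 - 10/7)² = (-108/7)² = 11664/49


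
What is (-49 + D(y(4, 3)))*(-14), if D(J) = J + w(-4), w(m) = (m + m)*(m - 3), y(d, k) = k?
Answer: -140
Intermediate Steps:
w(m) = 2*m*(-3 + m) (w(m) = (2*m)*(-3 + m) = 2*m*(-3 + m))
D(J) = 56 + J (D(J) = J + 2*(-4)*(-3 - 4) = J + 2*(-4)*(-7) = J + 56 = 56 + J)
(-49 + D(y(4, 3)))*(-14) = (-49 + (56 + 3))*(-14) = (-49 + 59)*(-14) = 10*(-14) = -140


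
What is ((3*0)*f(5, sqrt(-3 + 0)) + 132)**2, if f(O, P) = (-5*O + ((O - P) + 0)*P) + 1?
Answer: 17424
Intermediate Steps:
f(O, P) = 1 - 5*O + P*(O - P) (f(O, P) = (-5*O + (O - P)*P) + 1 = (-5*O + P*(O - P)) + 1 = 1 - 5*O + P*(O - P))
((3*0)*f(5, sqrt(-3 + 0)) + 132)**2 = ((3*0)*(1 - (sqrt(-3 + 0))**2 - 5*5 + 5*sqrt(-3 + 0)) + 132)**2 = (0*(1 - (sqrt(-3))**2 - 25 + 5*sqrt(-3)) + 132)**2 = (0*(1 - (I*sqrt(3))**2 - 25 + 5*(I*sqrt(3))) + 132)**2 = (0*(1 - 1*(-3) - 25 + 5*I*sqrt(3)) + 132)**2 = (0*(1 + 3 - 25 + 5*I*sqrt(3)) + 132)**2 = (0*(-21 + 5*I*sqrt(3)) + 132)**2 = (0 + 132)**2 = 132**2 = 17424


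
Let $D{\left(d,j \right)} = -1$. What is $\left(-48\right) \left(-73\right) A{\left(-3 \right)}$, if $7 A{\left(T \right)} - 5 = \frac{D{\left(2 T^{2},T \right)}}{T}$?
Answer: $\frac{18688}{7} \approx 2669.7$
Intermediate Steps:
$A{\left(T \right)} = \frac{5}{7} - \frac{1}{7 T}$ ($A{\left(T \right)} = \frac{5}{7} + \frac{\left(-1\right) \frac{1}{T}}{7} = \frac{5}{7} - \frac{1}{7 T}$)
$\left(-48\right) \left(-73\right) A{\left(-3 \right)} = \left(-48\right) \left(-73\right) \frac{-1 + 5 \left(-3\right)}{7 \left(-3\right)} = 3504 \cdot \frac{1}{7} \left(- \frac{1}{3}\right) \left(-1 - 15\right) = 3504 \cdot \frac{1}{7} \left(- \frac{1}{3}\right) \left(-16\right) = 3504 \cdot \frac{16}{21} = \frac{18688}{7}$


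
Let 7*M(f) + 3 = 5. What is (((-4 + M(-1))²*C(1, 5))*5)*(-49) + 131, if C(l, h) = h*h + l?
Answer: -87749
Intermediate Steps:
C(l, h) = l + h² (C(l, h) = h² + l = l + h²)
M(f) = 2/7 (M(f) = -3/7 + (⅐)*5 = -3/7 + 5/7 = 2/7)
(((-4 + M(-1))²*C(1, 5))*5)*(-49) + 131 = (((-4 + 2/7)²*(1 + 5²))*5)*(-49) + 131 = (((-26/7)²*(1 + 25))*5)*(-49) + 131 = (((676/49)*26)*5)*(-49) + 131 = ((17576/49)*5)*(-49) + 131 = (87880/49)*(-49) + 131 = -87880 + 131 = -87749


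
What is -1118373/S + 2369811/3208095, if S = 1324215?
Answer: -3331167082/31468203855 ≈ -0.10586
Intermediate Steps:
-1118373/S + 2369811/3208095 = -1118373/1324215 + 2369811/3208095 = -1118373*1/1324215 + 2369811*(1/3208095) = -372791/441405 + 789937/1069365 = -3331167082/31468203855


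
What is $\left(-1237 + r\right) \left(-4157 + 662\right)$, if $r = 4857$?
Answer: $-12651900$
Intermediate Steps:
$\left(-1237 + r\right) \left(-4157 + 662\right) = \left(-1237 + 4857\right) \left(-4157 + 662\right) = 3620 \left(-3495\right) = -12651900$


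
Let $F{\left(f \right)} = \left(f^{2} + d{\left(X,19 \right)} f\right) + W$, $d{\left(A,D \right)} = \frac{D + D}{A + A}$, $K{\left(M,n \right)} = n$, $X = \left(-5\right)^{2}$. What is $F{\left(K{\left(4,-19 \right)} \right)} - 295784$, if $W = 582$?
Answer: $- \frac{7371386}{25} \approx -2.9486 \cdot 10^{5}$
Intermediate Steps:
$X = 25$
$d{\left(A,D \right)} = \frac{D}{A}$ ($d{\left(A,D \right)} = \frac{2 D}{2 A} = 2 D \frac{1}{2 A} = \frac{D}{A}$)
$F{\left(f \right)} = 582 + f^{2} + \frac{19 f}{25}$ ($F{\left(f \right)} = \left(f^{2} + \frac{19}{25} f\right) + 582 = \left(f^{2} + 19 \cdot \frac{1}{25} f\right) + 582 = \left(f^{2} + \frac{19 f}{25}\right) + 582 = 582 + f^{2} + \frac{19 f}{25}$)
$F{\left(K{\left(4,-19 \right)} \right)} - 295784 = \left(582 + \left(-19\right)^{2} + \frac{19}{25} \left(-19\right)\right) - 295784 = \left(582 + 361 - \frac{361}{25}\right) - 295784 = \frac{23214}{25} - 295784 = - \frac{7371386}{25}$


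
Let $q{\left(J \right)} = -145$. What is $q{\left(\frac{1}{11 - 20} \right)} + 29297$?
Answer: $29152$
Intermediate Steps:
$q{\left(\frac{1}{11 - 20} \right)} + 29297 = -145 + 29297 = 29152$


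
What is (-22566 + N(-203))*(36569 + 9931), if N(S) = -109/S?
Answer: -213006688500/203 ≈ -1.0493e+9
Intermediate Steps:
(-22566 + N(-203))*(36569 + 9931) = (-22566 - 109/(-203))*(36569 + 9931) = (-22566 - 109*(-1/203))*46500 = (-22566 + 109/203)*46500 = -4580789/203*46500 = -213006688500/203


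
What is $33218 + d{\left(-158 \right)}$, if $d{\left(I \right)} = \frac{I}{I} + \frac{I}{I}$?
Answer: $33220$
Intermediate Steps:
$d{\left(I \right)} = 2$ ($d{\left(I \right)} = 1 + 1 = 2$)
$33218 + d{\left(-158 \right)} = 33218 + 2 = 33220$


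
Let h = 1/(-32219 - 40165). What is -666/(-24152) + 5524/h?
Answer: -4828579132083/12076 ≈ -3.9985e+8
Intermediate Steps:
h = -1/72384 (h = 1/(-72384) = -1/72384 ≈ -1.3815e-5)
-666/(-24152) + 5524/h = -666/(-24152) + 5524/(-1/72384) = -666*(-1/24152) + 5524*(-72384) = 333/12076 - 399849216 = -4828579132083/12076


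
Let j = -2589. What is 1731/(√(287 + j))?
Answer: -1731*I*√2302/2302 ≈ -36.078*I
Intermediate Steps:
1731/(√(287 + j)) = 1731/(√(287 - 2589)) = 1731/(√(-2302)) = 1731/((I*√2302)) = 1731*(-I*√2302/2302) = -1731*I*√2302/2302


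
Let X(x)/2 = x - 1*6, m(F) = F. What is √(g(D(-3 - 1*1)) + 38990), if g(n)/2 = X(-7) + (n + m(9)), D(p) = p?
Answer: 2*√9737 ≈ 197.35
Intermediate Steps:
X(x) = -12 + 2*x (X(x) = 2*(x - 1*6) = 2*(x - 6) = 2*(-6 + x) = -12 + 2*x)
g(n) = -34 + 2*n (g(n) = 2*((-12 + 2*(-7)) + (n + 9)) = 2*((-12 - 14) + (9 + n)) = 2*(-26 + (9 + n)) = 2*(-17 + n) = -34 + 2*n)
√(g(D(-3 - 1*1)) + 38990) = √((-34 + 2*(-3 - 1*1)) + 38990) = √((-34 + 2*(-3 - 1)) + 38990) = √((-34 + 2*(-4)) + 38990) = √((-34 - 8) + 38990) = √(-42 + 38990) = √38948 = 2*√9737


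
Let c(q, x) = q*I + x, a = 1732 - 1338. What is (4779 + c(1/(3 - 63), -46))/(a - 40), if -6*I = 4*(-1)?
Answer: 425969/31860 ≈ 13.370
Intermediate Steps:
I = ⅔ (I = -2*(-1)/3 = -⅙*(-4) = ⅔ ≈ 0.66667)
a = 394
c(q, x) = x + 2*q/3 (c(q, x) = q*(⅔) + x = 2*q/3 + x = x + 2*q/3)
(4779 + c(1/(3 - 63), -46))/(a - 40) = (4779 + (-46 + 2/(3*(3 - 63))))/(394 - 40) = (4779 + (-46 + (⅔)/(-60)))/354 = (4779 + (-46 + (⅔)*(-1/60)))*(1/354) = (4779 + (-46 - 1/90))*(1/354) = (4779 - 4141/90)*(1/354) = (425969/90)*(1/354) = 425969/31860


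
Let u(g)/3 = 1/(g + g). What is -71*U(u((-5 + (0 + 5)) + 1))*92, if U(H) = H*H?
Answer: -14697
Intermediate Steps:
u(g) = 3/(2*g) (u(g) = 3/(g + g) = 3/((2*g)) = 3*(1/(2*g)) = 3/(2*g))
U(H) = H²
-71*U(u((-5 + (0 + 5)) + 1))*92 = -71*9/(4*((-5 + (0 + 5)) + 1)²)*92 = -71*9/(4*((-5 + 5) + 1)²)*92 = -71*9/(4*(0 + 1)²)*92 = -71*((3/2)/1)²*92 = -71*((3/2)*1)²*92 = -71*(3/2)²*92 = -71*9/4*92 = -639/4*92 = -14697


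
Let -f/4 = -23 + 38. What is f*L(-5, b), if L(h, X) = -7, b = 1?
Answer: 420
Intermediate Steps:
f = -60 (f = -4*(-23 + 38) = -4*15 = -60)
f*L(-5, b) = -60*(-7) = 420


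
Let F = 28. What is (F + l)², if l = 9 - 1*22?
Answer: 225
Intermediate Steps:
l = -13 (l = 9 - 22 = -13)
(F + l)² = (28 - 13)² = 15² = 225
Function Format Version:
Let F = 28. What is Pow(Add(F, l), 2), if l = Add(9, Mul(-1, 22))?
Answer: 225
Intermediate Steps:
l = -13 (l = Add(9, -22) = -13)
Pow(Add(F, l), 2) = Pow(Add(28, -13), 2) = Pow(15, 2) = 225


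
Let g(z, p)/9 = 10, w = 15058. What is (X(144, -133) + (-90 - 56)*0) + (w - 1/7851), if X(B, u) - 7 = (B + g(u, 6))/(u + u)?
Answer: 15729698195/1044183 ≈ 15064.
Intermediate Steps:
g(z, p) = 90 (g(z, p) = 9*10 = 90)
X(B, u) = 7 + (90 + B)/(2*u) (X(B, u) = 7 + (B + 90)/(u + u) = 7 + (90 + B)/((2*u)) = 7 + (90 + B)*(1/(2*u)) = 7 + (90 + B)/(2*u))
(X(144, -133) + (-90 - 56)*0) + (w - 1/7851) = ((1/2)*(90 + 144 + 14*(-133))/(-133) + (-90 - 56)*0) + (15058 - 1/7851) = ((1/2)*(-1/133)*(90 + 144 - 1862) - 146*0) + (15058 - 1*1/7851) = ((1/2)*(-1/133)*(-1628) + 0) + (15058 - 1/7851) = (814/133 + 0) + 118220357/7851 = 814/133 + 118220357/7851 = 15729698195/1044183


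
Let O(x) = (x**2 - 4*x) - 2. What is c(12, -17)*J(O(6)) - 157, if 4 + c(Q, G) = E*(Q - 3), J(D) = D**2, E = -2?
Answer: -2357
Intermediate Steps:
O(x) = -2 + x**2 - 4*x
c(Q, G) = 2 - 2*Q (c(Q, G) = -4 - 2*(Q - 3) = -4 - 2*(-3 + Q) = -4 + (6 - 2*Q) = 2 - 2*Q)
c(12, -17)*J(O(6)) - 157 = (2 - 2*12)*(-2 + 6**2 - 4*6)**2 - 157 = (2 - 24)*(-2 + 36 - 24)**2 - 157 = -22*10**2 - 157 = -22*100 - 157 = -2200 - 157 = -2357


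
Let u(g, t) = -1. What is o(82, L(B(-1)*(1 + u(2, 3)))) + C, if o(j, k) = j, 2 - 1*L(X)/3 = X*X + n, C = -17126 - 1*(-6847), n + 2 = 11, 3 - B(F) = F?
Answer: -10197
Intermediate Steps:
B(F) = 3 - F
n = 9 (n = -2 + 11 = 9)
C = -10279 (C = -17126 + 6847 = -10279)
L(X) = -21 - 3*X² (L(X) = 6 - 3*(X*X + 9) = 6 - 3*(X² + 9) = 6 - 3*(9 + X²) = 6 + (-27 - 3*X²) = -21 - 3*X²)
o(82, L(B(-1)*(1 + u(2, 3)))) + C = 82 - 10279 = -10197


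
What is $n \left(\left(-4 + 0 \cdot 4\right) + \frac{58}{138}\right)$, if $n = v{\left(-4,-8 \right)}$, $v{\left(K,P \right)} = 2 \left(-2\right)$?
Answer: $\frac{988}{69} \approx 14.319$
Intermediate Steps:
$v{\left(K,P \right)} = -4$
$n = -4$
$n \left(\left(-4 + 0 \cdot 4\right) + \frac{58}{138}\right) = - 4 \left(\left(-4 + 0 \cdot 4\right) + \frac{58}{138}\right) = - 4 \left(\left(-4 + 0\right) + 58 \cdot \frac{1}{138}\right) = - 4 \left(-4 + \frac{29}{69}\right) = \left(-4\right) \left(- \frac{247}{69}\right) = \frac{988}{69}$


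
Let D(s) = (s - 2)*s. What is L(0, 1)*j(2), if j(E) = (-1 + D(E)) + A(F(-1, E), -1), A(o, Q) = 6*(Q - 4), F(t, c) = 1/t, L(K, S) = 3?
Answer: -93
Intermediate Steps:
A(o, Q) = -24 + 6*Q (A(o, Q) = 6*(-4 + Q) = -24 + 6*Q)
D(s) = s*(-2 + s) (D(s) = (-2 + s)*s = s*(-2 + s))
j(E) = -31 + E*(-2 + E) (j(E) = (-1 + E*(-2 + E)) + (-24 + 6*(-1)) = (-1 + E*(-2 + E)) + (-24 - 6) = (-1 + E*(-2 + E)) - 30 = -31 + E*(-2 + E))
L(0, 1)*j(2) = 3*(-31 + 2*(-2 + 2)) = 3*(-31 + 2*0) = 3*(-31 + 0) = 3*(-31) = -93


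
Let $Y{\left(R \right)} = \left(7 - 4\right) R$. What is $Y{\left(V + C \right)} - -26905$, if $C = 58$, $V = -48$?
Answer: $26935$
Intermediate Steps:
$Y{\left(R \right)} = 3 R$
$Y{\left(V + C \right)} - -26905 = 3 \left(-48 + 58\right) - -26905 = 3 \cdot 10 + 26905 = 30 + 26905 = 26935$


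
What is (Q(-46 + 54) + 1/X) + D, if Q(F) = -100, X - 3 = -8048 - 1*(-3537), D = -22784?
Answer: -103161073/4508 ≈ -22884.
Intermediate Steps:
X = -4508 (X = 3 + (-8048 - 1*(-3537)) = 3 + (-8048 + 3537) = 3 - 4511 = -4508)
(Q(-46 + 54) + 1/X) + D = (-100 + 1/(-4508)) - 22784 = (-100 - 1/4508) - 22784 = -450801/4508 - 22784 = -103161073/4508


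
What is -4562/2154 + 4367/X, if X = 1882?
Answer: 410417/2026914 ≈ 0.20248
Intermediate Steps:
-4562/2154 + 4367/X = -4562/2154 + 4367/1882 = -4562*1/2154 + 4367*(1/1882) = -2281/1077 + 4367/1882 = 410417/2026914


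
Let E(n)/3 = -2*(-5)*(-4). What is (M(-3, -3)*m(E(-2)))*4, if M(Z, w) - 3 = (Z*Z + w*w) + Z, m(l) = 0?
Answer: 0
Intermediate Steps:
E(n) = -120 (E(n) = 3*(-2*(-5)*(-4)) = 3*(10*(-4)) = 3*(-40) = -120)
M(Z, w) = 3 + Z + Z² + w² (M(Z, w) = 3 + ((Z*Z + w*w) + Z) = 3 + ((Z² + w²) + Z) = 3 + (Z + Z² + w²) = 3 + Z + Z² + w²)
(M(-3, -3)*m(E(-2)))*4 = ((3 - 3 + (-3)² + (-3)²)*0)*4 = ((3 - 3 + 9 + 9)*0)*4 = (18*0)*4 = 0*4 = 0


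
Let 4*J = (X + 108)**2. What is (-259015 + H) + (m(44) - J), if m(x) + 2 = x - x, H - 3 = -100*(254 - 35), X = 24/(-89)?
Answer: -2248102230/7921 ≈ -2.8382e+5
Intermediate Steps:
X = -24/89 (X = 24*(-1/89) = -24/89 ≈ -0.26966)
J = 22982436/7921 (J = (-24/89 + 108)**2/4 = (9588/89)**2/4 = (1/4)*(91929744/7921) = 22982436/7921 ≈ 2901.5)
H = -21897 (H = 3 - 100*(254 - 35) = 3 - 100*219 = 3 - 21900 = -21897)
m(x) = -2 (m(x) = -2 + (x - x) = -2 + 0 = -2)
(-259015 + H) + (m(44) - J) = (-259015 - 21897) + (-2 - 1*22982436/7921) = -280912 + (-2 - 22982436/7921) = -280912 - 22998278/7921 = -2248102230/7921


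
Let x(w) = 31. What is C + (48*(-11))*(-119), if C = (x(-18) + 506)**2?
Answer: 351201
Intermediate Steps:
C = 288369 (C = (31 + 506)**2 = 537**2 = 288369)
C + (48*(-11))*(-119) = 288369 + (48*(-11))*(-119) = 288369 - 528*(-119) = 288369 + 62832 = 351201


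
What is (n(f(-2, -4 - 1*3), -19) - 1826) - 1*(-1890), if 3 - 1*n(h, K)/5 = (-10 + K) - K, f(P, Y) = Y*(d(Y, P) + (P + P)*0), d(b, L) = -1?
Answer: 129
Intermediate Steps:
f(P, Y) = -Y (f(P, Y) = Y*(-1 + (P + P)*0) = Y*(-1 + (2*P)*0) = Y*(-1 + 0) = Y*(-1) = -Y)
n(h, K) = 65 (n(h, K) = 15 - 5*((-10 + K) - K) = 15 - 5*(-10) = 15 + 50 = 65)
(n(f(-2, -4 - 1*3), -19) - 1826) - 1*(-1890) = (65 - 1826) - 1*(-1890) = -1761 + 1890 = 129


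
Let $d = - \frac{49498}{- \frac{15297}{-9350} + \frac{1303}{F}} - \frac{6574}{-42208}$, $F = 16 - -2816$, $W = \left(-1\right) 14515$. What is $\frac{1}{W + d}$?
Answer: $- \frac{585679833008}{22331214398797221} \approx -2.6227 \cdot 10^{-5}$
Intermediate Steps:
$W = -14515$
$F = 2832$ ($F = 16 + 2816 = 2832$)
$d = - \frac{13830071622686101}{585679833008}$ ($d = - \frac{49498}{- \frac{15297}{-9350} + \frac{1303}{2832}} - \frac{6574}{-42208} = - \frac{49498}{\left(-15297\right) \left(- \frac{1}{9350}\right) + 1303 \cdot \frac{1}{2832}} - - \frac{3287}{21104} = - \frac{49498}{\frac{15297}{9350} + \frac{1303}{2832}} + \frac{3287}{21104} = - \frac{49498}{\frac{27752077}{13239600}} + \frac{3287}{21104} = \left(-49498\right) \frac{13239600}{27752077} + \frac{3287}{21104} = - \frac{655333720800}{27752077} + \frac{3287}{21104} = - \frac{13830071622686101}{585679833008} \approx -23614.0$)
$\frac{1}{W + d} = \frac{1}{-14515 - \frac{13830071622686101}{585679833008}} = \frac{1}{- \frac{22331214398797221}{585679833008}} = - \frac{585679833008}{22331214398797221}$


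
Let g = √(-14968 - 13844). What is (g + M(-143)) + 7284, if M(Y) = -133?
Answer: 7151 + 98*I*√3 ≈ 7151.0 + 169.74*I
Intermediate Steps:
g = 98*I*√3 (g = √(-28812) = 98*I*√3 ≈ 169.74*I)
(g + M(-143)) + 7284 = (98*I*√3 - 133) + 7284 = (-133 + 98*I*√3) + 7284 = 7151 + 98*I*√3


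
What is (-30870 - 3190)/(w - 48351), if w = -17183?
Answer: 17030/32767 ≈ 0.51973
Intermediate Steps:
(-30870 - 3190)/(w - 48351) = (-30870 - 3190)/(-17183 - 48351) = -34060/(-65534) = -34060*(-1/65534) = 17030/32767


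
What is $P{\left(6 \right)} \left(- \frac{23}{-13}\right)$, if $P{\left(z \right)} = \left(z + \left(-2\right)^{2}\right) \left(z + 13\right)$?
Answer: $\frac{4370}{13} \approx 336.15$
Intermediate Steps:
$P{\left(z \right)} = \left(4 + z\right) \left(13 + z\right)$ ($P{\left(z \right)} = \left(z + 4\right) \left(13 + z\right) = \left(4 + z\right) \left(13 + z\right)$)
$P{\left(6 \right)} \left(- \frac{23}{-13}\right) = \left(52 + 6^{2} + 17 \cdot 6\right) \left(- \frac{23}{-13}\right) = \left(52 + 36 + 102\right) \left(\left(-23\right) \left(- \frac{1}{13}\right)\right) = 190 \cdot \frac{23}{13} = \frac{4370}{13}$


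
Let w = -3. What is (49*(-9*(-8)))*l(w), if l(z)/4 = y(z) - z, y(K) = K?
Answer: 0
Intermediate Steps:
l(z) = 0 (l(z) = 4*(z - z) = 4*0 = 0)
(49*(-9*(-8)))*l(w) = (49*(-9*(-8)))*0 = (49*72)*0 = 3528*0 = 0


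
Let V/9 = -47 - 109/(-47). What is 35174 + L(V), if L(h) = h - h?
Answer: 35174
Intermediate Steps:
V = -18900/47 (V = 9*(-47 - 109/(-47)) = 9*(-47 - 109*(-1)/47) = 9*(-47 - 1*(-109/47)) = 9*(-47 + 109/47) = 9*(-2100/47) = -18900/47 ≈ -402.13)
L(h) = 0
35174 + L(V) = 35174 + 0 = 35174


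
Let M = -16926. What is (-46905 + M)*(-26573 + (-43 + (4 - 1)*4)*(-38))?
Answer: 1620988245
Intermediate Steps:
(-46905 + M)*(-26573 + (-43 + (4 - 1)*4)*(-38)) = (-46905 - 16926)*(-26573 + (-43 + (4 - 1)*4)*(-38)) = -63831*(-26573 + (-43 + 3*4)*(-38)) = -63831*(-26573 + (-43 + 12)*(-38)) = -63831*(-26573 - 31*(-38)) = -63831*(-26573 + 1178) = -63831*(-25395) = 1620988245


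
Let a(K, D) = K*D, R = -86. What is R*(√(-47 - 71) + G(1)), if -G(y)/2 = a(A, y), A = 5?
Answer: 860 - 86*I*√118 ≈ 860.0 - 934.2*I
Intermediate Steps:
a(K, D) = D*K
G(y) = -10*y (G(y) = -2*y*5 = -10*y)
R*(√(-47 - 71) + G(1)) = -86*(√(-47 - 71) - 10*1) = -86*(√(-118) - 10) = -86*(I*√118 - 10) = -86*(-10 + I*√118) = 860 - 86*I*√118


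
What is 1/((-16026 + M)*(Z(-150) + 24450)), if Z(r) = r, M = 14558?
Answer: -1/35672400 ≈ -2.8033e-8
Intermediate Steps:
1/((-16026 + M)*(Z(-150) + 24450)) = 1/((-16026 + 14558)*(-150 + 24450)) = 1/(-1468*24300) = 1/(-35672400) = -1/35672400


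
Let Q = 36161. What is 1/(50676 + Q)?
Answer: 1/86837 ≈ 1.1516e-5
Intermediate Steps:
1/(50676 + Q) = 1/(50676 + 36161) = 1/86837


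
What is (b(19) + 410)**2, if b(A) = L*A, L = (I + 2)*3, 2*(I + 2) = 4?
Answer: 274576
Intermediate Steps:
I = 0 (I = -2 + (1/2)*4 = -2 + 2 = 0)
L = 6 (L = (0 + 2)*3 = 2*3 = 6)
b(A) = 6*A
(b(19) + 410)**2 = (6*19 + 410)**2 = (114 + 410)**2 = 524**2 = 274576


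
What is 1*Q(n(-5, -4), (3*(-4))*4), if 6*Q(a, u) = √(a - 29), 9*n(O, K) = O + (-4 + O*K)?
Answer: 5*I*√10/18 ≈ 0.87841*I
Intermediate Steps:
n(O, K) = -4/9 + O/9 + K*O/9 (n(O, K) = (O + (-4 + O*K))/9 = (O + (-4 + K*O))/9 = (-4 + O + K*O)/9 = -4/9 + O/9 + K*O/9)
Q(a, u) = √(-29 + a)/6 (Q(a, u) = √(a - 29)/6 = √(-29 + a)/6)
1*Q(n(-5, -4), (3*(-4))*4) = 1*(√(-29 + (-4/9 + (⅑)*(-5) + (⅑)*(-4)*(-5)))/6) = 1*(√(-29 + (-4/9 - 5/9 + 20/9))/6) = 1*(√(-29 + 11/9)/6) = 1*(√(-250/9)/6) = 1*((5*I*√10/3)/6) = 1*(5*I*√10/18) = 5*I*√10/18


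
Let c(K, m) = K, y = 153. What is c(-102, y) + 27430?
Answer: 27328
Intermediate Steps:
c(-102, y) + 27430 = -102 + 27430 = 27328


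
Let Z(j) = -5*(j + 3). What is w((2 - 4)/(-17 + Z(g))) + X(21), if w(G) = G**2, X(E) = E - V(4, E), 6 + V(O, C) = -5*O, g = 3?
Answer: 103827/2209 ≈ 47.002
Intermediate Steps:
V(O, C) = -6 - 5*O
Z(j) = -15 - 5*j (Z(j) = -5*(3 + j) = -15 - 5*j)
X(E) = 26 + E (X(E) = E - (-6 - 5*4) = E - (-6 - 20) = E - 1*(-26) = E + 26 = 26 + E)
w((2 - 4)/(-17 + Z(g))) + X(21) = ((2 - 4)/(-17 + (-15 - 5*3)))**2 + (26 + 21) = (-2/(-17 + (-15 - 15)))**2 + 47 = (-2/(-17 - 30))**2 + 47 = (-2/(-47))**2 + 47 = (-2*(-1/47))**2 + 47 = (2/47)**2 + 47 = 4/2209 + 47 = 103827/2209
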